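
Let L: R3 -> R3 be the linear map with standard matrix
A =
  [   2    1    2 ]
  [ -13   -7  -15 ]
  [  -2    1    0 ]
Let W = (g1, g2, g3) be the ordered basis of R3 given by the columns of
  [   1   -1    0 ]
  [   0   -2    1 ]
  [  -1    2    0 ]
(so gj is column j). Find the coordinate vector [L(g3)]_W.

(3, 2, -3)

Compute L(g3) = A g3 = (1, -7, 1) in standard coordinates.
Then write this in W-coordinates: solve for y in y_1 g1 + ... + y_3 g3 = (1, -7, 1).
This gives y = (3, 2, -3), which is column 3 of [L]_W.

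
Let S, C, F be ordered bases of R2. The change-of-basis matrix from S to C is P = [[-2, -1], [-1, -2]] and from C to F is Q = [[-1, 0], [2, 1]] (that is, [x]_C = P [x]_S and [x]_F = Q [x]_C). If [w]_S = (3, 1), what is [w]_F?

Apply P to get C-coordinates (-7, -5), then Q to get F-coordinates.
The result is [w]_F = (7, -19).

(7, -19)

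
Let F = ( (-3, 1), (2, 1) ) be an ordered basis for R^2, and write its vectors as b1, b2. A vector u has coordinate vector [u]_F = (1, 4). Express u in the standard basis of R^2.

(5, 5)

The coordinates say u = b1 + 4b2; adding the scaled basis vectors gives (5, 5).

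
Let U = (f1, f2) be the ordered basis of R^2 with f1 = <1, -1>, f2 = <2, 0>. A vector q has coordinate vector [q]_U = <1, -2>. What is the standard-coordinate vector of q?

q = M [q]_U, where M has columns f1, f2.
Carrying out the matrix-vector product, q = <-3, -1>.

<-3, -1>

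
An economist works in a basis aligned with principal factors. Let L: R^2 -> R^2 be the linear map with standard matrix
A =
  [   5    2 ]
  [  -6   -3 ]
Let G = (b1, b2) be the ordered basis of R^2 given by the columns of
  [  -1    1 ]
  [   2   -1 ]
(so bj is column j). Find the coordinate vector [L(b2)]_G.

(0, 3)

Compute L(b2) = A b2 = (3, -3) in standard coordinates.
Then write this in G-coordinates: solve for y in y_1 b1 + y_2 b2 = (3, -3).
This gives y = (0, 3), which is column 2 of [L]_G.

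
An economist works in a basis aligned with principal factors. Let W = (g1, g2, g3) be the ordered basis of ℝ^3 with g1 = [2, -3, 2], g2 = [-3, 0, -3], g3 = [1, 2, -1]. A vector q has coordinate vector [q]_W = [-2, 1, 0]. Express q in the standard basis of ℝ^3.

[-7, 6, -7]

By definition q = -2g1 + g2 + 0·g3.
Summing componentwise gives [-7, 6, -7].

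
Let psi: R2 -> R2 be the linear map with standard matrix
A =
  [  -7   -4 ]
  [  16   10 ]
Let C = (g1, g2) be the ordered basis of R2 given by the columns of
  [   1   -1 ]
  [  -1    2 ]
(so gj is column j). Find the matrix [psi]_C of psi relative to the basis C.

Let P have columns g1, g2. Then [psi]_C = P^(-1) A P.
Here det P = 1, so P^(-1) is integer; computing A P first and then P^(-1)(A P) gives [[0, 2], [3, 3]].

[[0, 2], [3, 3]]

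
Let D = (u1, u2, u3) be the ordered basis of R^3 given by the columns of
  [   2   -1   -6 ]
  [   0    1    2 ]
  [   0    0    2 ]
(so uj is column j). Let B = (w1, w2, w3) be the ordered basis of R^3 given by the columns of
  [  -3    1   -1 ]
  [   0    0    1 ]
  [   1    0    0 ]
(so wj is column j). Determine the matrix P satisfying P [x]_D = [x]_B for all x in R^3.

[[0, 0, 2], [2, 0, 2], [0, 1, 2]]

Take x = uj: its D-coordinates are the j-th standard unit vector, so P e_j — column j of P — equals [uj]_B.
u1 = 0·w1 + 2w2 + 0·w3, giving column 1 = [0, 2, 0]; repeating for each j gives P = [[0, 0, 2], [2, 0, 2], [0, 1, 2]].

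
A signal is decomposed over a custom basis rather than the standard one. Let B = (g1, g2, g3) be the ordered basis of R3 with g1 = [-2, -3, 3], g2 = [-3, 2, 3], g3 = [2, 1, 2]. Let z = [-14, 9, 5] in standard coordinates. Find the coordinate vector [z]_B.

[-1, 4, -2]

[z]_B is the unique c with M c = z, where M has columns g1, ..., g3.
Solving this 3x3 system gives c = (-1, 4, -2).
Check: -g1 + 4g2 - 2g3 = [-14, 9, 5].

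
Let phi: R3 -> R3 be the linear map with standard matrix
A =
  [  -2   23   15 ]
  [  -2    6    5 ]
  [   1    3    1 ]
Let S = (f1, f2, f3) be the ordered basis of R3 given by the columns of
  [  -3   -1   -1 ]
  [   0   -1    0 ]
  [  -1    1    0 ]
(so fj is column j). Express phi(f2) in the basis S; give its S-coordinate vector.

<2, -1, 1>

Column 2 of [phi]_S is the S-coordinate vector of phi(f2).
In standard coordinates phi(f2) = A f2 = <-6, 1, -3>.
Converting to S: <-6, 1, -3> = 2f1 - f2 + f3, so the coordinate vector is <2, -1, 1>.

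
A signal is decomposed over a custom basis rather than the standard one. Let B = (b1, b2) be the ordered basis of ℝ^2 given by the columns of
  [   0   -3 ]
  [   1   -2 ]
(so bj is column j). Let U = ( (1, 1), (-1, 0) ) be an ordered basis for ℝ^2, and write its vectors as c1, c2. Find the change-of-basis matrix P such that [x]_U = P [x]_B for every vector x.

[[1, -2], [1, 1]]

Let M have columns bj and N have columns cj. Then for every x, N [x]_U = x = M [x]_B, so P = N^(-1) M.
Since det N = 1, N^(-1) has integer entries; multiplying gives P = [[1, -2], [1, 1]].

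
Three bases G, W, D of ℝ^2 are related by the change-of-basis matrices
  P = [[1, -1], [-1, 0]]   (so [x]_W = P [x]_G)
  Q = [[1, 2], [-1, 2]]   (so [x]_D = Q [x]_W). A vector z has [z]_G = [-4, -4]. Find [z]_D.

[8, 8]

Composing the changes, [z]_D = Q P [z]_G.
Q P = [[-1, -1], [-3, 1]]; applying this to [-4, -4] gives [8, 8].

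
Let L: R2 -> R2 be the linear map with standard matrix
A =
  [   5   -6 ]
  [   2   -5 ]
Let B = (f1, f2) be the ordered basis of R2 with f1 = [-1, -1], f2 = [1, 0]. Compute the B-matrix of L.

The j-th column of [L]_B is [L(fj)]_B.
L(f1) = A f1 = [1, 3] = -3f1 - 2f2, so column 1 is [-3, -2].
Repeating for f2 and assembling the columns gives [[-3, -2], [-2, 3]].

[[-3, -2], [-2, 3]]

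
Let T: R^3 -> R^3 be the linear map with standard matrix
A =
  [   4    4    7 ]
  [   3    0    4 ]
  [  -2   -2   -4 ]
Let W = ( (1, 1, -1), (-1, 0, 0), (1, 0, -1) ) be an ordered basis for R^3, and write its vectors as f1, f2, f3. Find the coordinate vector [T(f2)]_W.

(-3, 2, 1)

Compute T(f2) = A f2 = (-4, -3, 2) in standard coordinates.
Then write this in W-coordinates: solve for y in y_1 f1 + ... + y_3 f3 = (-4, -3, 2).
This gives y = (-3, 2, 1), which is column 2 of [T]_W.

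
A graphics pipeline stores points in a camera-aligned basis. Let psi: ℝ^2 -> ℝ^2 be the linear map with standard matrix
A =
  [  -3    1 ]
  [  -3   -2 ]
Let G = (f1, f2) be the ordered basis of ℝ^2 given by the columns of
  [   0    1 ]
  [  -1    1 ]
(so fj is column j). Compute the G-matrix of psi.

Let P have columns f1, f2. Then [psi]_G = P^(-1) A P.
Here det P = 1, so P^(-1) is integer; computing A P first and then P^(-1)(A P) gives [[-3, 3], [-1, -2]].

[[-3, 3], [-1, -2]]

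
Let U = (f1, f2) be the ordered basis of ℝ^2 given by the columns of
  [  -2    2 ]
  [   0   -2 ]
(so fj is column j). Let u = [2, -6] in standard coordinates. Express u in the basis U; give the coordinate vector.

[u]_U is the unique c with M c = u, where M has columns f1, f2.
System: -2c_1 + 2c_2 = 2, 0c_1 - 2c_2 = -6; solving gives c_1 = 2, c_2 = 3.
Check: 2f1 + 3f2 = [2, -6].

[2, 3]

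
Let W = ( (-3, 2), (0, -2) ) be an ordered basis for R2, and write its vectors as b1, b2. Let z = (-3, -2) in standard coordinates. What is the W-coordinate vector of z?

(1, 2)

[z]_W is the unique c with M c = z, where M has columns b1, b2.
System: -3c_1 + 0c_2 = -3, 2c_1 - 2c_2 = -2; solving gives c_1 = 1, c_2 = 2.
Check: b1 + 2b2 = (-3, -2).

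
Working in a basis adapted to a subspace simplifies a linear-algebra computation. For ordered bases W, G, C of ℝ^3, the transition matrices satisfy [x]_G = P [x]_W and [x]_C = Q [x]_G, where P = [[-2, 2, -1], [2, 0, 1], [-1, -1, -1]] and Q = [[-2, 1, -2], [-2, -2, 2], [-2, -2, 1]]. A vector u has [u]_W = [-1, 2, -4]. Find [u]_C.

[-32, -2, -5]

First [u]_G = P [u]_W = [10, -6, 3].
Then [u]_C = Q [u]_G = [-32, -2, -5].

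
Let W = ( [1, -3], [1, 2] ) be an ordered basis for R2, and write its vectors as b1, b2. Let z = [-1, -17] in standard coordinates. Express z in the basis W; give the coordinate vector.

We seek scalars with c_1 b1 + c_2 b2 = z; equivalently solve M c = z where the columns of M are b1, b2.
System: c_1 + c_2 = -1, -3c_1 + 2c_2 = -17; solving gives c_1 = 3, c_2 = -4.
Check: 3b1 - 4b2 = [-1, -17].

[3, -4]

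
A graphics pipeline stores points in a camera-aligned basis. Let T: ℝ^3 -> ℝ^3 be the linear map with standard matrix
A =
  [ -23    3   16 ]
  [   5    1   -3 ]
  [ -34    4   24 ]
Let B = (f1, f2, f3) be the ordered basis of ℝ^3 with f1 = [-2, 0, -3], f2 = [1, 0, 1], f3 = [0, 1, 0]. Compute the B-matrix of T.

With P the matrix whose columns are f1, ..., f3, [T]_B = P^(-1) A P.
Column by column: T(f1) = A f1 = [-2, -1, -4]; its B-coordinates [2, 2, -1] give column 1.
Continuing for each basis vector yields [T]_B = [[2, 3, -1], [2, -1, 1], [-1, 2, 1]].

[[2, 3, -1], [2, -1, 1], [-1, 2, 1]]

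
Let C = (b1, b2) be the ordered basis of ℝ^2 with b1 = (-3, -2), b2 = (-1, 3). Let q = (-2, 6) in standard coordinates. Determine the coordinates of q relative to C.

(0, 2)

Write q = c_1 b1 + c_2 b2 and solve for the c_i.
System: -3c_1 - c_2 = -2, -2c_1 + 3c_2 = 6; solving gives c_1 = 0, c_2 = 2.
Check: 0·b1 + 2b2 = (-2, 6).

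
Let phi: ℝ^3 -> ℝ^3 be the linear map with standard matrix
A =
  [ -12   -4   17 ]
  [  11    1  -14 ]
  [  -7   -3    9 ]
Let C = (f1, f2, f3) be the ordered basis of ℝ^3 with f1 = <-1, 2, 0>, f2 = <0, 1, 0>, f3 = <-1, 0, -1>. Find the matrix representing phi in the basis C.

[[-3, 1, 3], [-3, -1, -3], [-1, 3, 2]]

Let P have columns f1, ..., f3. Then [phi]_C = P^(-1) A P.
Here det P = 1, so P^(-1) is integer; computing A P first and then P^(-1)(A P) gives [[-3, 1, 3], [-3, -1, -3], [-1, 3, 2]].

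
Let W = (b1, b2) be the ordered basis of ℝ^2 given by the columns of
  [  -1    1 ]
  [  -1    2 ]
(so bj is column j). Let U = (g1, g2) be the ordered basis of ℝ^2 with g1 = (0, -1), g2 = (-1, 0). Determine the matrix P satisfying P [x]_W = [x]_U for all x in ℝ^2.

Let M have columns bj and N have columns gj. Then for every x, N [x]_U = x = M [x]_W, so P = N^(-1) M.
Since det N = -1, N^(-1) has integer entries; multiplying gives P = [[1, -2], [1, -1]].

[[1, -2], [1, -1]]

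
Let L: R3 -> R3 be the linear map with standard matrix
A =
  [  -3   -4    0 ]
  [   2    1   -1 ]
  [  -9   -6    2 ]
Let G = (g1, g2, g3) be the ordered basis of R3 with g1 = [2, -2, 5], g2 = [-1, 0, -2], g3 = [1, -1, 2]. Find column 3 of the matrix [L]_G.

Compute L(g3) = A g3 = [1, -1, 1] in standard coordinates.
Then write this in G-coordinates: solve for y in y_1 g1 + ... + y_3 g3 = [1, -1, 1].
This gives y = [-1, 0, 3], which is column 3 of [L]_G.

[-1, 0, 3]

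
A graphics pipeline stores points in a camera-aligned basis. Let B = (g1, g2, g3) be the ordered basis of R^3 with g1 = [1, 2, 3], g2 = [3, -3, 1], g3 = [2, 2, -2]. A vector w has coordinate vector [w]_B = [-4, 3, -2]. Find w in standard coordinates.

w = M [w]_B, where M has columns g1, ..., g3.
Carrying out the matrix-vector product, w = [1, -21, -5].

[1, -21, -5]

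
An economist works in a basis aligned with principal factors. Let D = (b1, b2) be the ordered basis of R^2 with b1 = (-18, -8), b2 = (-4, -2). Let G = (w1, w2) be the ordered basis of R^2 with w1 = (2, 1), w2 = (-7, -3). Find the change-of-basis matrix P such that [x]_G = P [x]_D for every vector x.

Column j of P is [bj]_G, since P maps D-coordinates to G-coordinates.
Expressing b1 in G: b1 = -2w1 + 2w2, so column 1 of P is (-2, 2).
Doing the same for each bj gives P = [[-2, -2], [2, 0]].

[[-2, -2], [2, 0]]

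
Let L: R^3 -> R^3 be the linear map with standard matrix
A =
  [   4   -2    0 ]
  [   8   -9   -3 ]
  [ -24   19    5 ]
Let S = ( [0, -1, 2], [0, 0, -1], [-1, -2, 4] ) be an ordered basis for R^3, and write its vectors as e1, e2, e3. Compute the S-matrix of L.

Let P have columns e1, ..., e3. Then [L]_S = P^(-1) A P.
Here det P = -1, so P^(-1) is integer; computing A P first and then P^(-1)(A P) gives [[1, -3, 2], [3, -1, -2], [-2, 0, 0]].

[[1, -3, 2], [3, -1, -2], [-2, 0, 0]]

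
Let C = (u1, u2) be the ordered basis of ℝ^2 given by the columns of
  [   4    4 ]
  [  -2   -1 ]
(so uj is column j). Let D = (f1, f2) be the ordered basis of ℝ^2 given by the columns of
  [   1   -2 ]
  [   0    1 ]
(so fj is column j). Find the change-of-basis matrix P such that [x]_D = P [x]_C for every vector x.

Let M have columns uj and N have columns fj. Then for every x, N [x]_D = x = M [x]_C, so P = N^(-1) M.
Since det N = 1, N^(-1) has integer entries; multiplying gives P = [[0, 2], [-2, -1]].

[[0, 2], [-2, -1]]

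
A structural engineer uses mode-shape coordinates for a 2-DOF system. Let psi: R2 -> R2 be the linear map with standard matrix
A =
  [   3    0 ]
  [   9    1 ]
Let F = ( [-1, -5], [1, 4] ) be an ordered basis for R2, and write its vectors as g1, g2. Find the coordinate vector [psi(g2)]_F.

Column 2 of [psi]_F is the F-coordinate vector of psi(g2).
In standard coordinates psi(g2) = A g2 = [3, 13].
Converting to F: [3, 13] = -g1 + 2g2, so the coordinate vector is [-1, 2].

[-1, 2]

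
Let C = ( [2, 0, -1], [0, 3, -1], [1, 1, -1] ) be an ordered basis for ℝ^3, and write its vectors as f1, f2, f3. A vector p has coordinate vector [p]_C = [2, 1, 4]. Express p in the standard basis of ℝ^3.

p = M [p]_C, where M has columns f1, ..., f3.
Carrying out the matrix-vector product, p = [8, 7, -7].

[8, 7, -7]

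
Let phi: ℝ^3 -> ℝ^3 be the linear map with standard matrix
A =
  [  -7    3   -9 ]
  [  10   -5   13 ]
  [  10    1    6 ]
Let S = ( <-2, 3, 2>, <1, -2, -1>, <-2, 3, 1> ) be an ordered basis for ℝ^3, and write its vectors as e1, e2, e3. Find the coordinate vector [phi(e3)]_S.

<-3, 2, -3>

Compute phi(e3) = A e3 = <14, -22, -11> in standard coordinates.
Then write this in S-coordinates: solve for y in y_1 e1 + ... + y_3 e3 = <14, -22, -11>.
This gives y = <-3, 2, -3>, which is column 3 of [phi]_S.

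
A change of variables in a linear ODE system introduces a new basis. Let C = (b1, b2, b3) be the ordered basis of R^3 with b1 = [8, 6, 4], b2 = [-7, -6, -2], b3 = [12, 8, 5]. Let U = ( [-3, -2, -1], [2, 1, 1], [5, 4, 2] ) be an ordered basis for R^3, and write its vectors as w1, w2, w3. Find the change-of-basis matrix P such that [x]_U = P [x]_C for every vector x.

Take x = bj: its C-coordinates are the j-th standard unit vector, so P e_j — column j of P — equals [bj]_U.
b1 = 2w1 + 2w2 + 2w3, giving column 1 = [2, 2, 2]; repeating for each j gives P = [[2, 2, -1], [2, 2, 2], [2, -1, 1]].

[[2, 2, -1], [2, 2, 2], [2, -1, 1]]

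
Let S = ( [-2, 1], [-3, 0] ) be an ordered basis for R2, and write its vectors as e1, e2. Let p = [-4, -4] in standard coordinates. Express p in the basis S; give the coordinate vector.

[-4, 4]

We seek scalars with c_1 e1 + c_2 e2 = p; equivalently solve M c = p where the columns of M are e1, e2.
System: -2c_1 - 3c_2 = -4, c_1 + 0c_2 = -4; solving gives c_1 = -4, c_2 = 4.
Check: -4e1 + 4e2 = [-4, -4].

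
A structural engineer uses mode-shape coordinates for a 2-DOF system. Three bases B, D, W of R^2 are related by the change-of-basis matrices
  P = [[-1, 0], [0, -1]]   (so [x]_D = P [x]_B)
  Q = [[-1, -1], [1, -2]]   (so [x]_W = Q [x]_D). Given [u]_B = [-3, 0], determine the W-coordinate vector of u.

Apply P to get D-coordinates [3, 0], then Q to get W-coordinates.
The result is [u]_W = [-3, 3].

[-3, 3]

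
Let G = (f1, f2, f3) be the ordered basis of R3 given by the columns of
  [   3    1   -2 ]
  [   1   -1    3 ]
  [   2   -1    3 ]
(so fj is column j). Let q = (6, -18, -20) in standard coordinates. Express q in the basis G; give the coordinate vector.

[q]_G is the unique c with M c = q, where M has columns f1, ..., f3.
Row-reducing the augmented matrix [M | q] gives c = (-2, 4, -4).
Check: -2f1 + 4f2 - 4f3 = (6, -18, -20).

(-2, 4, -4)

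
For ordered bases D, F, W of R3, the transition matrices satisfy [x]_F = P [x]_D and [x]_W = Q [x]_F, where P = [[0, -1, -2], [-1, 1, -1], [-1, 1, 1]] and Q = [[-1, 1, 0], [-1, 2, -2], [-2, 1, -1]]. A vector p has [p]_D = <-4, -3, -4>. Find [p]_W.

<-6, 5, -14>

Composing the changes, [p]_W = Q P [p]_D.
Q P = [[-1, 2, 1], [0, 1, -2], [0, 2, 2]]; applying this to <-4, -3, -4> gives <-6, 5, -14>.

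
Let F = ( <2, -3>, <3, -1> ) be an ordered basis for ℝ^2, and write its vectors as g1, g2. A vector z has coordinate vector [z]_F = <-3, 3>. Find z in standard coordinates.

<3, 6>

z = M [z]_F, where M has columns g1, g2.
Carrying out the matrix-vector product, z = <3, 6>.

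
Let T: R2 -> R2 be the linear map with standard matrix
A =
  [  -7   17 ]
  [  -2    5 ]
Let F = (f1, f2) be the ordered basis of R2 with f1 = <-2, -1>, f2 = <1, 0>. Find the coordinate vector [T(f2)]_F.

Compute T(f2) = A f2 = <-7, -2> in standard coordinates.
Then write this in F-coordinates: solve for y in y_1 f1 + y_2 f2 = <-7, -2>.
This gives y = <2, -3>, which is column 2 of [T]_F.

<2, -3>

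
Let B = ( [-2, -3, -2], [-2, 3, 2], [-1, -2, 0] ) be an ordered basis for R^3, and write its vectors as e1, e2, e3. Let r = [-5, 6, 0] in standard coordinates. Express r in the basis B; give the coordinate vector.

[r]_B is the unique c with M c = r, where M has columns e1, ..., e3.
Row-reducing the augmented matrix [M | r] gives c = (2, 2, -3).
Check: 2e1 + 2e2 - 3e3 = [-5, 6, 0].

[2, 2, -3]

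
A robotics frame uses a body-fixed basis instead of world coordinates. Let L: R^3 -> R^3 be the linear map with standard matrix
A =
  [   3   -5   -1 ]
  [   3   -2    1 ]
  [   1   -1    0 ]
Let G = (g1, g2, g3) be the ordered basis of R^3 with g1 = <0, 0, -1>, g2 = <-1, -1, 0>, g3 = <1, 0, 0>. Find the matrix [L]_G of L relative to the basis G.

The j-th column of [L]_G is [L(gj)]_G.
L(g1) = A g1 = <1, -1, 0> = 0·g1 + g2 + 2g3, so column 1 is <0, 1, 2>.
Repeating for g2, g3 and assembling the columns gives [[0, 0, -1], [1, 1, -3], [2, 3, 0]].

[[0, 0, -1], [1, 1, -3], [2, 3, 0]]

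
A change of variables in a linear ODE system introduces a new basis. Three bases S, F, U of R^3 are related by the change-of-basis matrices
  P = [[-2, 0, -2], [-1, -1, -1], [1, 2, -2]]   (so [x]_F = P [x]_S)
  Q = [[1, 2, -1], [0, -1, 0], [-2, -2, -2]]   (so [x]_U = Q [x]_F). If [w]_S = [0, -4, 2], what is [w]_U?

Composing the changes, [w]_U = Q P [w]_S.
Q P = [[-5, -4, -2], [1, 1, 1], [4, -2, 10]]; applying this to [0, -4, 2] gives [12, -2, 28].

[12, -2, 28]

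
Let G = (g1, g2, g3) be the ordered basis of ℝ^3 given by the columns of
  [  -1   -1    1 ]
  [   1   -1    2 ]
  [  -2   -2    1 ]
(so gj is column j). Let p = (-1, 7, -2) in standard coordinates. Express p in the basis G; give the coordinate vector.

We seek scalars with c_1 g1 + ... + c_3 g3 = p; equivalently solve M c = p where the columns of M are g1, ..., g3.
Gaussian elimination on [M | p] yields c = (4, -3, 0).
Check: 4g1 - 3g2 + 0·g3 = (-1, 7, -2).

(4, -3, 0)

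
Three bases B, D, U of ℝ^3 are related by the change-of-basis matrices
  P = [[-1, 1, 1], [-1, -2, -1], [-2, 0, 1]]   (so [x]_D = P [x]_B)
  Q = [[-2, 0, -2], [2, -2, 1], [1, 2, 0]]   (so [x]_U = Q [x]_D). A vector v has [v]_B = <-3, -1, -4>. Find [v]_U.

<0, -20, 16>

First [v]_D = P [v]_B = <-2, 9, 2>.
Then [v]_U = Q [v]_D = <0, -20, 16>.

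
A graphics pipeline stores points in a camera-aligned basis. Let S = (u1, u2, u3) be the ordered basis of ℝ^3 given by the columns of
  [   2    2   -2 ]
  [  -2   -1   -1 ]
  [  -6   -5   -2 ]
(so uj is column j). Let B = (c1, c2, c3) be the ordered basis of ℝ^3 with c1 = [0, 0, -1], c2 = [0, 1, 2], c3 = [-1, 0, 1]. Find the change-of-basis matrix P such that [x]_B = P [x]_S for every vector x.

Let M have columns uj and N have columns cj. Then for every x, N [x]_B = x = M [x]_S, so P = N^(-1) M.
Since det N = -1, N^(-1) has integer entries; multiplying gives P = [[0, 1, 2], [-2, -1, -1], [-2, -2, 2]].

[[0, 1, 2], [-2, -1, -1], [-2, -2, 2]]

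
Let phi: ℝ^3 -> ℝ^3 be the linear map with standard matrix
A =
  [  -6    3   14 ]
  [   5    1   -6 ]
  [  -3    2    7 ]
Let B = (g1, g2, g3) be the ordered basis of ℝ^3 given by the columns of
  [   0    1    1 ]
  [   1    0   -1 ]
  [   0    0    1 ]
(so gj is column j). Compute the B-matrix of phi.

[[3, 2, 0], [1, -3, 3], [2, -3, 2]]

The j-th column of [phi]_B is [phi(gj)]_B.
phi(g1) = A g1 = (3, 1, 2) = 3g1 + g2 + 2g3, so column 1 is (3, 1, 2).
Repeating for g2, g3 and assembling the columns gives [[3, 2, 0], [1, -3, 3], [2, -3, 2]].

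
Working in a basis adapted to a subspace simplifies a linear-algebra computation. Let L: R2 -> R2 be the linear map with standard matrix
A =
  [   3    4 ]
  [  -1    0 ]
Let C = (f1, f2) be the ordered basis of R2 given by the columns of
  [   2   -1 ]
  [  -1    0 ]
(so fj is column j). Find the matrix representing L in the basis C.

Let P have columns f1, f2. Then [L]_C = P^(-1) A P.
Here det P = -1, so P^(-1) is integer; computing A P first and then P^(-1)(A P) gives [[2, -1], [2, 1]].

[[2, -1], [2, 1]]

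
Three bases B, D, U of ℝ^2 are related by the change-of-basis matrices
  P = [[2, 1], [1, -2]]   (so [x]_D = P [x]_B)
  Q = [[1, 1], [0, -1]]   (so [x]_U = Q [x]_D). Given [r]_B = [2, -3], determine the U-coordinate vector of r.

Composing the changes, [r]_U = Q P [r]_B.
Q P = [[3, -1], [-1, 2]]; applying this to [2, -3] gives [9, -8].

[9, -8]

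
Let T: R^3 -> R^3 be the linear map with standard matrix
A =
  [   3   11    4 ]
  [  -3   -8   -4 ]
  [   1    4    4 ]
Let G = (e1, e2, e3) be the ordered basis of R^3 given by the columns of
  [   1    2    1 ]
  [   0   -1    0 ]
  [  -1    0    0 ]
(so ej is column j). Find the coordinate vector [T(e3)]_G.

Compute T(e3) = A e3 = [3, -3, 1] in standard coordinates.
Then write this in G-coordinates: solve for y in y_1 e1 + ... + y_3 e3 = [3, -3, 1].
This gives y = [-1, 3, -2], which is column 3 of [T]_G.

[-1, 3, -2]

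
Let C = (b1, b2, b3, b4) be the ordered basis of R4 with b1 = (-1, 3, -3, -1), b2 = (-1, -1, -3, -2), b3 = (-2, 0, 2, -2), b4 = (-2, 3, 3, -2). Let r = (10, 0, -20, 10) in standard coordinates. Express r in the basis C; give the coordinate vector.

Write r = c_1 b1 + ... + c_4 b4 and solve for the c_i.
Solving this 4x4 system gives c = (2, 0, -4, -2).
Check: 2b1 + 0·b2 - 4b3 - 2b4 = (10, 0, -20, 10).

(2, 0, -4, -2)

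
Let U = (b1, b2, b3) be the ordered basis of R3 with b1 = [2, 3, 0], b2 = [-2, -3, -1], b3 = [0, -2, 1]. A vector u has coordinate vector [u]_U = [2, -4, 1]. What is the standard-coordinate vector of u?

The coordinates say u = 2b1 - 4b2 + b3; adding the scaled basis vectors gives [12, 16, 5].

[12, 16, 5]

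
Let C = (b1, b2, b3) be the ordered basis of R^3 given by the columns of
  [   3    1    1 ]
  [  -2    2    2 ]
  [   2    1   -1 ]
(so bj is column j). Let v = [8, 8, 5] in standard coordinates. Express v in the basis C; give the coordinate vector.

[1, 4, 1]

[v]_C is the unique c with M c = v, where M has columns b1, ..., b3.
Gaussian elimination on [M | v] yields c = (1, 4, 1).
Check: b1 + 4b2 + b3 = [8, 8, 5].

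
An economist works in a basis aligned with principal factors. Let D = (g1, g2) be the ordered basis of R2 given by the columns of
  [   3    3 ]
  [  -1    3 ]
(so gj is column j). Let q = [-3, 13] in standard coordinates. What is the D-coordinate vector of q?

We seek scalars with c_1 g1 + c_2 g2 = q; equivalently solve M c = q where the columns of M are g1, g2.
System: 3c_1 + 3c_2 = -3, -c_1 + 3c_2 = 13; solving gives c_1 = -4, c_2 = 3.
Check: -4g1 + 3g2 = [-3, 13].

[-4, 3]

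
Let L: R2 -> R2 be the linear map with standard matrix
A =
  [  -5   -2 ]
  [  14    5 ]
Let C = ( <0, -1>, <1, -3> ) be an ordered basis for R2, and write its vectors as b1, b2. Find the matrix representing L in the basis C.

[[-1, -2], [2, 1]]

The j-th column of [L]_C is [L(bj)]_C.
L(b1) = A b1 = <2, -5> = -b1 + 2b2, so column 1 is <-1, 2>.
Repeating for b2 and assembling the columns gives [[-1, -2], [2, 1]].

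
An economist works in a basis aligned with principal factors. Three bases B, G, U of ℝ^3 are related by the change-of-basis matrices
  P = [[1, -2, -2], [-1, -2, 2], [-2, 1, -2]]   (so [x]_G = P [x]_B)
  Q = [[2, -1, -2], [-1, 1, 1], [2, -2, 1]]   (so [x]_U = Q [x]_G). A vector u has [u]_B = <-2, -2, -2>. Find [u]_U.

<-2, 2, 14>

First [u]_G = P [u]_B = <6, 2, 6>.
Then [u]_U = Q [u]_G = <-2, 2, 14>.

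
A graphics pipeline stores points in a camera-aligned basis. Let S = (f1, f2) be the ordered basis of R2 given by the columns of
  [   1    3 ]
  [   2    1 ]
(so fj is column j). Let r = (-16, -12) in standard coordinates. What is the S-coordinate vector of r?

(-4, -4)

[r]_S is the unique c with M c = r, where M has columns f1, f2.
System: c_1 + 3c_2 = -16, 2c_1 + c_2 = -12; solving gives c_1 = -4, c_2 = -4.
Check: -4f1 - 4f2 = (-16, -12).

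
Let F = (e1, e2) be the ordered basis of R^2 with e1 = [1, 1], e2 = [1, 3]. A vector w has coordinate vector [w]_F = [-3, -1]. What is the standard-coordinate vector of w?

w = M [w]_F, where M has columns e1, e2.
Carrying out the matrix-vector product, w = [-4, -6].

[-4, -6]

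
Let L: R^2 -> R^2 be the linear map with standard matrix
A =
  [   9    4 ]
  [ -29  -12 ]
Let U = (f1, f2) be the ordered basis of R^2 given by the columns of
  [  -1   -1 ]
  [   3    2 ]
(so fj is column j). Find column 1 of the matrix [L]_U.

Compute L(f1) = A f1 = [3, -7] in standard coordinates.
Then write this in U-coordinates: solve for y in y_1 f1 + y_2 f2 = [3, -7].
This gives y = [-1, -2], which is column 1 of [L]_U.

[-1, -2]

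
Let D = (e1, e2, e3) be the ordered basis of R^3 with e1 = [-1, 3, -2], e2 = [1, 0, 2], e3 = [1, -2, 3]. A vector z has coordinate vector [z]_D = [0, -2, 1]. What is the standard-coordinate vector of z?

[-1, -2, -1]

By definition z = 0·e1 - 2e2 + e3.
Summing componentwise gives [-1, -2, -1].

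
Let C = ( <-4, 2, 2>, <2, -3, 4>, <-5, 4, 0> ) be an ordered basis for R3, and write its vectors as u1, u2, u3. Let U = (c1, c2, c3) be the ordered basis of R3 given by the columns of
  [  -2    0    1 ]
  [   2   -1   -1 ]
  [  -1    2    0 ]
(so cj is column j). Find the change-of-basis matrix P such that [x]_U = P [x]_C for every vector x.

[[2, -2, 2], [2, 1, 1], [0, -2, -1]]

Let M have columns uj and N have columns cj. Then for every x, N [x]_U = x = M [x]_C, so P = N^(-1) M.
Since det N = -1, N^(-1) has integer entries; multiplying gives P = [[2, -2, 2], [2, 1, 1], [0, -2, -1]].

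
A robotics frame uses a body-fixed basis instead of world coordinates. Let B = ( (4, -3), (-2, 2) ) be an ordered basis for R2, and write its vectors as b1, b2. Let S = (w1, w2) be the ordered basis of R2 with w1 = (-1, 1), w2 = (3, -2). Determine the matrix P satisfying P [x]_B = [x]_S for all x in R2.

[[-1, 2], [1, 0]]

Let M have columns bj and N have columns wj. Then for every x, N [x]_S = x = M [x]_B, so P = N^(-1) M.
Since det N = -1, N^(-1) has integer entries; multiplying gives P = [[-1, 2], [1, 0]].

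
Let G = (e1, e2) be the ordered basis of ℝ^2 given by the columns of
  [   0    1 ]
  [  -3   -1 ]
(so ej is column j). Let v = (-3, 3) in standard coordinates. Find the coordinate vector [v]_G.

(0, -3)

[v]_G is the unique c with M c = v, where M has columns e1, e2.
System: 0c_1 + c_2 = -3, -3c_1 - c_2 = 3; solving gives c_1 = 0, c_2 = -3.
Check: 0·e1 - 3e2 = (-3, 3).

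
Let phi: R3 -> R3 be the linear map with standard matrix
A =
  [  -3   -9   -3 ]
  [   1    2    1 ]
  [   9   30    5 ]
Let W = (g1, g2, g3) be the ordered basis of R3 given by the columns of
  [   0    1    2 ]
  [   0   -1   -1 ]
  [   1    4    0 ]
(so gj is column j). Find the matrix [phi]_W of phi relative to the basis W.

With P the matrix whose columns are g1, ..., g3, [phi]_W = P^(-1) A P.
Column by column: phi(g1) = A g1 = (-3, 1, 5); its W-coordinates (1, 1, -2) give column 1.
Continuing for each basis vector yields [phi]_W = [[1, -1, 0], [1, 0, -3], [-2, -3, 3]].

[[1, -1, 0], [1, 0, -3], [-2, -3, 3]]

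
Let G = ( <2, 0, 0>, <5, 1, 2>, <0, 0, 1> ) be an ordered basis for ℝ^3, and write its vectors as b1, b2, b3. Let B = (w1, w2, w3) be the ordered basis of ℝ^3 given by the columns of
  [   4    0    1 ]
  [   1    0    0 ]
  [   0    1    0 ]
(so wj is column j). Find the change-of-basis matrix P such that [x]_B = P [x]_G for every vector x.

Let M have columns bj and N have columns wj. Then for every x, N [x]_B = x = M [x]_G, so P = N^(-1) M.
Since det N = 1, N^(-1) has integer entries; multiplying gives P = [[0, 1, 0], [0, 2, 1], [2, 1, 0]].

[[0, 1, 0], [0, 2, 1], [2, 1, 0]]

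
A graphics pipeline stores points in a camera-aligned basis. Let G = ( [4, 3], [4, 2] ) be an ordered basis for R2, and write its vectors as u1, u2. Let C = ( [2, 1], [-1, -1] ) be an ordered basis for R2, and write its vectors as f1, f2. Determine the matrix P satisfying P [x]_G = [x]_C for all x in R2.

Column j of P is [uj]_C, since P maps G-coordinates to C-coordinates.
Expressing u1 in C: u1 = f1 - 2f2, so column 1 of P is [1, -2].
Doing the same for each uj gives P = [[1, 2], [-2, 0]].

[[1, 2], [-2, 0]]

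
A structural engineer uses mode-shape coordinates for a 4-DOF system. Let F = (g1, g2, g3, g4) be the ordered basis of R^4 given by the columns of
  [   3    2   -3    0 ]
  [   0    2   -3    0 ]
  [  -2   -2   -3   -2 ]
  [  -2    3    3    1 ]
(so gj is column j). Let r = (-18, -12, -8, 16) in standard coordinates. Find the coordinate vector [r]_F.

Write r = c_1 g1 + ... + c_4 g4 and solve for the c_i.
Row-reducing the augmented matrix [M | r] gives c = (-2, 0, 4, 0).
Check: -2g1 + 0·g2 + 4g3 + 0·g4 = (-18, -12, -8, 16).

(-2, 0, 4, 0)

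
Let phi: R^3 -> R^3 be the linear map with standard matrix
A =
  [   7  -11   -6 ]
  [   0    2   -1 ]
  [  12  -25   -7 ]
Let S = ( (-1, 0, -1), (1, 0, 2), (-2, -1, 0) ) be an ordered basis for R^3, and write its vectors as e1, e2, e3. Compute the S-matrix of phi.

The j-th column of [phi]_S is [phi(ej)]_S.
phi(e1) = A e1 = (-1, 1, -5) = e1 - 2e2 - e3, so column 1 is (1, -2, -1).
Repeating for e2, e3 and assembling the columns gives [[1, 0, -1], [-2, -1, 0], [-1, 2, 2]].

[[1, 0, -1], [-2, -1, 0], [-1, 2, 2]]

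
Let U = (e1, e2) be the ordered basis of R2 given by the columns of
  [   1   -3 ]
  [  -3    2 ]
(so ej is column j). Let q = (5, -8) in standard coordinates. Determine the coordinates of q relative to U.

[q]_U is the unique c with M c = q, where M has columns e1, e2.
System: c_1 - 3c_2 = 5, -3c_1 + 2c_2 = -8; solving gives c_1 = 2, c_2 = -1.
Check: 2e1 - e2 = (5, -8).

(2, -1)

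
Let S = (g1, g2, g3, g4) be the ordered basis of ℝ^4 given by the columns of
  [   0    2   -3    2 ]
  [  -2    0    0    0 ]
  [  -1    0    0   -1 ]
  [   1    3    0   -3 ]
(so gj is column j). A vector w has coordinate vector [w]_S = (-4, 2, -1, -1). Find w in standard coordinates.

w = M [w]_S, where M has columns g1, ..., g4.
Carrying out the matrix-vector product, w = (5, 8, 5, 5).

(5, 8, 5, 5)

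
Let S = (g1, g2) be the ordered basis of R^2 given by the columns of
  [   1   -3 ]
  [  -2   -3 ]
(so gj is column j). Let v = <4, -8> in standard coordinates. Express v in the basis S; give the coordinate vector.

[v]_S is the unique c with M c = v, where M has columns g1, g2.
System: c_1 - 3c_2 = 4, -2c_1 - 3c_2 = -8; solving gives c_1 = 4, c_2 = 0.
Check: 4g1 + 0·g2 = <4, -8>.

<4, 0>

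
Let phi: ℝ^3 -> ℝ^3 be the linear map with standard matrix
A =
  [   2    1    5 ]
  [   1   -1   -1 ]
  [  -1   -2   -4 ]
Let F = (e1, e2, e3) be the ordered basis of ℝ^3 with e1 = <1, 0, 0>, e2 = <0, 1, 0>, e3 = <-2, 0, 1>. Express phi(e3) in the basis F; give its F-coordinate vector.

<-3, -3, -2>

Column 3 of [phi]_F is the F-coordinate vector of phi(e3).
In standard coordinates phi(e3) = A e3 = <1, -3, -2>.
Converting to F: <1, -3, -2> = -3e1 - 3e2 - 2e3, so the coordinate vector is <-3, -3, -2>.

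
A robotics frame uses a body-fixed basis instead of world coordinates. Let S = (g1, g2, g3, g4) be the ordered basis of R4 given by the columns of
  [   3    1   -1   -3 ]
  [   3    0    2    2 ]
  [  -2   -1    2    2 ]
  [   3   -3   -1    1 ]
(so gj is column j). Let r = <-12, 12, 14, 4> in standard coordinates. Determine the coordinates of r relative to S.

<0, -2, 4, 2>

Write r = c_1 g1 + ... + c_4 g4 and solve for the c_i.
Row-reducing the augmented matrix [M | r] gives c = (0, -2, 4, 2).
Check: 0·g1 - 2g2 + 4g3 + 2g4 = <-12, 12, 14, 4>.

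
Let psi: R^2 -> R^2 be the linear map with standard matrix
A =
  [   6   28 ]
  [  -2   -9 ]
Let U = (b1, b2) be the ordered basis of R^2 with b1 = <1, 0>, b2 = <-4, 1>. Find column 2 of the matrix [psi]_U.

<0, -1>

Compute psi(b2) = A b2 = <4, -1> in standard coordinates.
Then write this in U-coordinates: solve for y in y_1 b1 + y_2 b2 = <4, -1>.
This gives y = <0, -1>, which is column 2 of [psi]_U.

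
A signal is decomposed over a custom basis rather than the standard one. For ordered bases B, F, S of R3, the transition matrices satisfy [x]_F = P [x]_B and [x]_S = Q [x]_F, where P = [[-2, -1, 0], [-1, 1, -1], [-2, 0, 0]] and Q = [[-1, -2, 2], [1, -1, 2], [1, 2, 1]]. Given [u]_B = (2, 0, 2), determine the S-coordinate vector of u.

First [u]_F = P [u]_B = (-4, -4, -4).
Then [u]_S = Q [u]_F = (4, -8, -16).

(4, -8, -16)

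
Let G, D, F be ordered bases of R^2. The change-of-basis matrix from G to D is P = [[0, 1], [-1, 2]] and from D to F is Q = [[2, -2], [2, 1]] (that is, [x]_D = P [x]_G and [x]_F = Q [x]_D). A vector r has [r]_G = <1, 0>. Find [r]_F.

First [r]_D = P [r]_G = <0, -1>.
Then [r]_F = Q [r]_D = <2, -1>.

<2, -1>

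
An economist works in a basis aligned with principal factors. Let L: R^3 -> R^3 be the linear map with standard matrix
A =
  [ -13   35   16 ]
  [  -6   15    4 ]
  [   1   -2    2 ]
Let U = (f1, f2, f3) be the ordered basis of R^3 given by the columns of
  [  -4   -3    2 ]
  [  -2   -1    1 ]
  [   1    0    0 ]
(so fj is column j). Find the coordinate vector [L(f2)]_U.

(-1, 2, 3)

Column 2 of [L]_U is the U-coordinate vector of L(f2).
In standard coordinates L(f2) = A f2 = (4, 3, -1).
Converting to U: (4, 3, -1) = -f1 + 2f2 + 3f3, so the coordinate vector is (-1, 2, 3).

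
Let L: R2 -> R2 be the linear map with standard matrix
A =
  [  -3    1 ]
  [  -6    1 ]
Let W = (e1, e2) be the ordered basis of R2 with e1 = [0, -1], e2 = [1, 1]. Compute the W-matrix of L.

The j-th column of [L]_W is [L(ej)]_W.
L(e1) = A e1 = [-1, -1] = 0·e1 - e2, so column 1 is [0, -1].
Repeating for e2 and assembling the columns gives [[0, 3], [-1, -2]].

[[0, 3], [-1, -2]]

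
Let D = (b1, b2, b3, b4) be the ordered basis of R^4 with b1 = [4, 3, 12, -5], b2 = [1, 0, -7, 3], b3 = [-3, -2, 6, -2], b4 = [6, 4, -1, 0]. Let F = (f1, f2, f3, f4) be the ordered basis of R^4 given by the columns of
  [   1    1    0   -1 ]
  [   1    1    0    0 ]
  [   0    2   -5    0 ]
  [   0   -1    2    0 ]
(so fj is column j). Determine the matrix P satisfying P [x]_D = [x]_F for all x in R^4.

[[2, 1, 0, 2], [1, -1, -2, 2], [-2, 1, -2, 1], [-1, -1, 1, -2]]

Take x = bj: its D-coordinates are the j-th standard unit vector, so P e_j — column j of P — equals [bj]_F.
b1 = 2f1 + f2 - 2f3 - f4, giving column 1 = [2, 1, -2, -1]; repeating for each j gives P = [[2, 1, 0, 2], [1, -1, -2, 2], [-2, 1, -2, 1], [-1, -1, 1, -2]].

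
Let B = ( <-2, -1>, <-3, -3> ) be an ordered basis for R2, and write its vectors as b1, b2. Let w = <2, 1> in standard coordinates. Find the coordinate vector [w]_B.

Write w = c_1 b1 + c_2 b2 and solve for the c_i.
System: -2c_1 - 3c_2 = 2, -c_1 - 3c_2 = 1; solving gives c_1 = -1, c_2 = 0.
Check: -b1 + 0·b2 = <2, 1>.

<-1, 0>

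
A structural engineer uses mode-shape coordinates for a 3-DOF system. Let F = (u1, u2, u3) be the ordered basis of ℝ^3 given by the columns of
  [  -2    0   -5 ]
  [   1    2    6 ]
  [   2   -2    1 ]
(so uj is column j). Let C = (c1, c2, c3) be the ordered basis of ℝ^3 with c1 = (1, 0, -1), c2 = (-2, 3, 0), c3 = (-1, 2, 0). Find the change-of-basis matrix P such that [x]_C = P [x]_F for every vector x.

[[-2, 2, -1], [-1, 2, 2], [2, -2, 0]]

Take x = uj: its F-coordinates are the j-th standard unit vector, so P e_j — column j of P — equals [uj]_C.
u1 = -2c1 - c2 + 2c3, giving column 1 = (-2, -1, 2); repeating for each j gives P = [[-2, 2, -1], [-1, 2, 2], [2, -2, 0]].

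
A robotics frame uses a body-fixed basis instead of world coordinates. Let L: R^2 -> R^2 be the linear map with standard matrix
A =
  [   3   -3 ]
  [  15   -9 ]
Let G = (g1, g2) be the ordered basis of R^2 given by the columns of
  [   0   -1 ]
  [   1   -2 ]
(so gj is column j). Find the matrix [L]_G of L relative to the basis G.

[[-3, -3], [3, -3]]

The j-th column of [L]_G is [L(gj)]_G.
L(g1) = A g1 = (-3, -9) = -3g1 + 3g2, so column 1 is (-3, 3).
Repeating for g2 and assembling the columns gives [[-3, -3], [3, -3]].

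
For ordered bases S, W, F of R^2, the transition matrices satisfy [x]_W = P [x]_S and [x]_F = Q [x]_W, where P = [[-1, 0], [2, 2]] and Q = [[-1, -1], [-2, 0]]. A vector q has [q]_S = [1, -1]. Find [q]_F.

[1, 2]

First [q]_W = P [q]_S = [-1, 0].
Then [q]_F = Q [q]_W = [1, 2].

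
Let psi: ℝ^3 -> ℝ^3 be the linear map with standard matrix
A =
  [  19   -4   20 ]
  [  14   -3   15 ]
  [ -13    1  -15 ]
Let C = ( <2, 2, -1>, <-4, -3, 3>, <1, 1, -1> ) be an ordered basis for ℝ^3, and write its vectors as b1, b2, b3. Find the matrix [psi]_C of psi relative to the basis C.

With P the matrix whose columns are b1, ..., b3, [psi]_C = P^(-1) A P.
Column by column: psi(b1) = A b1 = <10, 7, -9>; its C-coordinates <-2, -3, 2> give column 1.
Continuing for each basis vector yields [psi]_C = [[-2, 2, -1], [-3, 2, 1], [2, 0, 1]].

[[-2, 2, -1], [-3, 2, 1], [2, 0, 1]]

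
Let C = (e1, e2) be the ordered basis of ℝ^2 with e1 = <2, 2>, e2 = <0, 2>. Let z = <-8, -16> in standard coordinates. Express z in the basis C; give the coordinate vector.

We seek scalars with c_1 e1 + c_2 e2 = z; equivalently solve M c = z where the columns of M are e1, e2.
System: 2c_1 + 0c_2 = -8, 2c_1 + 2c_2 = -16; solving gives c_1 = -4, c_2 = -4.
Check: -4e1 - 4e2 = <-8, -16>.

<-4, -4>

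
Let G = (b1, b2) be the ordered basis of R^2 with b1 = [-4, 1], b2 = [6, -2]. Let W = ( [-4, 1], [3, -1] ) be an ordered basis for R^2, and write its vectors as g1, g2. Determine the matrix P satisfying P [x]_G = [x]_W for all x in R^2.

Let M have columns bj and N have columns gj. Then for every x, N [x]_W = x = M [x]_G, so P = N^(-1) M.
Since det N = 1, N^(-1) has integer entries; multiplying gives P = [[1, 0], [0, 2]].

[[1, 0], [0, 2]]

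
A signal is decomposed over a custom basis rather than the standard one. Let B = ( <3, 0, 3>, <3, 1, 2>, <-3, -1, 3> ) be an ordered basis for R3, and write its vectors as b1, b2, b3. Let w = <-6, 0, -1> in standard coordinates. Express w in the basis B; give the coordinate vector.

Write w = c_1 b1 + ... + c_3 b3 and solve for the c_i.
Gaussian elimination on [M | w] yields c = (-2, 1, 1).
Check: -2b1 + b2 + b3 = <-6, 0, -1>.

<-2, 1, 1>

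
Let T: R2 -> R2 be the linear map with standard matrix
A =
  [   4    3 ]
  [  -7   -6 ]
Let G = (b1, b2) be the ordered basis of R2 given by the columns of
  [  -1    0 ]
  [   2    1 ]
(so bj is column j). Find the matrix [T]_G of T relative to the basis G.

The j-th column of [T]_G is [T(bj)]_G.
T(b1) = A b1 = [2, -5] = -2b1 - b2, so column 1 is [-2, -1].
Repeating for b2 and assembling the columns gives [[-2, -3], [-1, 0]].

[[-2, -3], [-1, 0]]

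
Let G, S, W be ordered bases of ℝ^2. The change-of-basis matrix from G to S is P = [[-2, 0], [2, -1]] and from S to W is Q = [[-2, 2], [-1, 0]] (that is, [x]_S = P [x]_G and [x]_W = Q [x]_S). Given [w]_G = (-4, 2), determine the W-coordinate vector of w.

(-36, -8)

First [w]_S = P [w]_G = (8, -10).
Then [w]_W = Q [w]_S = (-36, -8).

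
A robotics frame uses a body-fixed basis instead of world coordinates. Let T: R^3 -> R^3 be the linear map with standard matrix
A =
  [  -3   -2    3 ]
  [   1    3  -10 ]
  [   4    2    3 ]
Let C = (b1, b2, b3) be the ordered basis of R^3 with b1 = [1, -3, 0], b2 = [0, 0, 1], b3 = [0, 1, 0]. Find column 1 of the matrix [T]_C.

[3, -2, 1]

Column 1 of [T]_C is the C-coordinate vector of T(b1).
In standard coordinates T(b1) = A b1 = [3, -8, -2].
Converting to C: [3, -8, -2] = 3b1 - 2b2 + b3, so the coordinate vector is [3, -2, 1].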